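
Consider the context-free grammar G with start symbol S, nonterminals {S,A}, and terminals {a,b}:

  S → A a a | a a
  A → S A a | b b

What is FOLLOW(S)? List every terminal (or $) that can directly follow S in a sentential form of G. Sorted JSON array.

Compute FIRST by fixpoint:
round 1:
  A via A→b b: +{b}
  S via S→A a a: +{b}
  S via S→a a: +{a}
  FIRST(S)={a,b}  FIRST(A)={b}
round 2:
  A via A→S A a: +{a}
  FIRST(S)={a,b}  FIRST(A)={a,b}
round 3: — fixpoint
  FIRST(S)={a,b}  FIRST(A)={a,b}

Compute FOLLOW by fixpoint:
seed FOLLOW(S) with $
iter 1:
  A→S A a: FOLLOW(S) ⊇ FIRST(A) = {a,b}; new: +{a,b}
  A→S A a: FOLLOW(A) ⊇ FIRST(a) = {a}; new: +{a}
  FOLLOW[S]={$,a,b}  FOLLOW[A]={a}
iter 2: — fixpoint
  FOLLOW[S]={$,a,b}  FOLLOW[A]={a}

FOLLOW(S) = ["$", "a", "b"]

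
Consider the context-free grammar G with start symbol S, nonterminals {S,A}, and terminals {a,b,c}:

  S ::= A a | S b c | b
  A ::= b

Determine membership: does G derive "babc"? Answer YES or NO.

CNF form of G:
  S -> A T0 | S X3 | b
  A -> b
  T0 -> a
  T1 -> b
  T2 -> c
  X3 -> T1 T2

CYK table (by increasing span):
  cell(0,0) b: {A,S,T1}  orig:{A,S}
  cell(1,1) a: {T0}  orig:{}
  cell(2,2) b: {A,S,T1}  orig:{A,S}
  cell(3,3) c: {T2}  orig:{}
  cell(0,1) ba: {S}
  cell(1,2) ab: ∅
  cell(2,3) bc: {X3}  orig:{}
  cell(0,2) bab: ∅
  cell(1,3) abc: ∅
  cell(0,3) babc: {S}

S ∈ T[0,3] ⇒ YES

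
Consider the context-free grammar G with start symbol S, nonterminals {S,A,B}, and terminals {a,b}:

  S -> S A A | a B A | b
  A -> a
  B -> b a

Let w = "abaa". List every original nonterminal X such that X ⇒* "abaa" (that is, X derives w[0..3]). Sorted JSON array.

Convert to CNF:
  S -> S X2 | T1 X3 | b
  A -> a
  B -> T0 T1
  T0 -> b
  T1 -> a
  X2 -> A A
  X3 -> B A

Fill CYK table bottom-up — only the sub-triangle for w[0..3]:
  cell(0,0) a: {A,T1}  orig:{A}
  cell(1,1) b: {S,T0}  orig:{S}
  cell(2,2) a: {A,T1}  orig:{A}
  cell(3,3) a: {A,T1}  orig:{A}
  cell(0,1) ab: ∅
  cell(1,2) ba: {B}
  cell(2,3) aa: {X2}  orig:{}
  cell(0,2) aba: ∅
  cell(1,3) baa: {S,X3}  orig:{S}
  cell(0,3) abaa: {S}

Original NTs in T[0,3] deriving "abaa": ["S"]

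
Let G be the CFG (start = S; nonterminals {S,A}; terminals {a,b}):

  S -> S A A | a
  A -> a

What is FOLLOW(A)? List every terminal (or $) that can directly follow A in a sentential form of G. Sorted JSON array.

Compute FIRST by fixpoint:
round 1:
  A via A→a: +{a}
  S via S→a: +{a}
  FIRST(S)={a}  FIRST(A)={a}
round 2: (stable)
  FIRST(S)={a}  FIRST(A)={a}

Compute FOLLOW by fixpoint:
initialize: $ ∈ FOLLOW(S)
round 1:
  S→S A A: FOLLOW(S) ⊇ FIRST(A) = {a}; new: +{a}
  S→S A A: FOLLOW(A) ⊇ FIRST(A) = {a}; new: +{a}
  S→S A A: FOLLOW(A) ⊇ FOLLOW(S) ⊇ {$,a}; new: +{$}
  FOLLOW(S)={$,a}  FOLLOW(A)={$,a}
round 2: done
  FOLLOW(S)={$,a}  FOLLOW(A)={$,a}

FOLLOW(A) = ["$", "a"]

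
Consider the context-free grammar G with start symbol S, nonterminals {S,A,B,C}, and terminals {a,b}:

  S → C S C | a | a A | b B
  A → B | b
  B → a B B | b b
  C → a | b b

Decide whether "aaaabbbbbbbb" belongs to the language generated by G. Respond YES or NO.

Convert to CNF:
  S -> C X4 | T0 A | T1 B | a
  A -> T0 X2 | T1 T1 | b
  B -> T0 X3 | T1 T1
  C -> T1 T1 | a
  T0 -> a
  T1 -> b
  X2 -> B B
  X3 -> B B
  X4 -> S C

CYK fill:
  T[0,0] 'a' = {C,S,T0}  orig:{C,S}
  T[1,1] 'a' = {C,S,T0}  orig:{C,S}
  T[2,2] 'a' = {C,S,T0}  orig:{C,S}
  T[3,3] 'a' = {C,S,T0}  orig:{C,S}
  T[4,4] 'b' = {A,T1}  orig:{A}
  T[5,5] 'b' = {A,T1}  orig:{A}
  T[6,6] 'b' = {A,T1}  orig:{A}
  T[7,7] 'b' = {A,T1}  orig:{A}
  T[8,8] 'b' = {A,T1}  orig:{A}
  T[9,9] 'b' = {A,T1}  orig:{A}
  T[10,10] 'b' = {A,T1}  orig:{A}
  T[11,11] 'b' = {A,T1}  orig:{A}
  T[0,1] 'aa' = {X4}  orig:{}
  T[1,2] 'aa' = {X4}  orig:{}
  T[2,3] 'aa' = {X4}  orig:{}
  T[3,4] 'ab' = {S}
  T[4,5] 'bb' = {A,B,C}
  T[5,6] 'bb' = {A,B,C}
  T[6,7] 'bb' = {A,B,C}
  T[7,8] 'bb' = {A,B,C}
  T[8,9] 'bb' = {A,B,C}
  T[9,10] 'bb' = {A,B,C}
  T[10,11] 'bb' = {A,B,C}
  T[0,2] 'aaa' = {S}
  T[1,3] 'aaa' = {S}
  T[2,4] 'aab' = ∅
  T[3,5] 'abb' = {S,X4}  orig:{S}
  T[4,6] 'bbb' = {S}
  T[5,7] 'bbb' = {S}
  T[6,8] 'bbb' = {S}
  T[7,9] 'bbb' = {S}
  T[8,10] 'bbb' = {S}
  T[9,11] 'bbb' = {S}
  T[0,3] 'aaaa' = {X4}  orig:{}
  T[1,4] 'aaab' = ∅
  T[2,5] 'aabb' = {S}
  T[3,6] 'abbb' = {X4}  orig:{}
  T[4,7] 'bbbb' = {X2,X3}  orig:{}
  T[5,8] 'bbbb' = {X2,X3}  orig:{}
  T[6,9] 'bbbb' = {X2,X3}  orig:{}
  T[7,10] 'bbbb' = {X2,X3}  orig:{}
  T[8,11] 'bbbb' = {X2,X3}  orig:{}
  T[0,4] 'aaaab' = ∅
  T[1,5] 'aaabb' = {X4}  orig:{}
  T[2,6] 'aabbb' = {S}
  T[3,7] 'abbbb' = {A,B,X4}  orig:{A,B}
  T[4,8] 'bbbbb' = {X4}  orig:{}
  T[5,9] 'bbbbb' = {X4}  orig:{}
  T[6,10] 'bbbbb' = {X4}  orig:{}
  T[7,11] 'bbbbb' = {X4}  orig:{}
  T[0,5] 'aaaabb' = {S}
  T[1,6] 'aaabbb' = ∅
  T[2,7] 'aabbbb' = {S,X4}  orig:{S}
  T[3,8] 'abbbbb' = {S}
  T[4,9] 'bbbbbb' = ∅
  T[5,10] 'bbbbbb' = ∅
  T[6,11] 'bbbbbb' = ∅
  T[0,6] 'aaaabbb' = ∅
  T[1,7] 'aaabbbb' = {S}
  T[2,8] 'aabbbbb' = {X4}  orig:{}
  T[3,9] 'abbbbbb' = {X2,X3}  orig:{}
  T[4,10] 'bbbbbbb' = {S}
  T[5,11] 'bbbbbbb' = {S}
  T[0,7] 'aaaabbbb' = {X4}  orig:{}
  T[1,8] 'aaabbbbb' = {S}
  T[2,9] 'aabbbbbb' = {A,B,X4}  orig:{A,B}
  T[3,10] 'abbbbbbb' = {X4}  orig:{}
  T[4,11] 'bbbbbbbb' = ∅
  T[0,8] 'aaaabbbbb' = ∅
  T[1,9] 'aaabbbbbb' = {S,X4}  orig:{S}
  T[2,10] 'aabbbbbbb' = {S}
  T[3,11] 'abbbbbbbb' = ∅
  T[0,9] 'aaaabbbbbb' = {S}
  T[1,10] 'aaabbbbbbb' = {X4}  orig:{}
  T[2,11] 'aabbbbbbbb' = {X2,X3}  orig:{}
  T[0,10] 'aaaabbbbbbb' = {S}
  T[1,11] 'aaabbbbbbbb' = {A,B,X4}  orig:{A,B}
  T[0,11] 'aaaabbbbbbbb' = {S,X4}  orig:{S}

S ∈ T[0,11] ⇒ YES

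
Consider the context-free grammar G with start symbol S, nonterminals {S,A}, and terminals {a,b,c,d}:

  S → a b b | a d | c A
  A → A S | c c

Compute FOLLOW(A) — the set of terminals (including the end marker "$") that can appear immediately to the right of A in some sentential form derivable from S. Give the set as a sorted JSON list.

Compute FIRST by fixpoint:
pass 1:
  A via A→c c: +{c}
  S via S→a b b: +{a}
  S via S→c A: +{c}
  S: {a,c}  A: {c}
pass 2: (stable)
  S: {a,c}  A: {c}

FOLLOW iteration:
seed FOLLOW(S) with $
iter 1:
  A→A S: FOLLOW(A) ⊇ FIRST(S) = {a,c}; new: +{a,c}
  A→A S: FOLLOW(S) ⊇ FOLLOW(A) ⊇ {a,c}; new: +{a,c}
  S→c A: FOLLOW(A) ⊇ FOLLOW(S) ⊇ {$,a,c}; new: +{$}
  FOLLOW[S]={$,a,c}  FOLLOW[A]={$,a,c}
iter 2: (no change)
  FOLLOW[S]={$,a,c}  FOLLOW[A]={$,a,c}

FOLLOW(A) = ["$", "a", "c"]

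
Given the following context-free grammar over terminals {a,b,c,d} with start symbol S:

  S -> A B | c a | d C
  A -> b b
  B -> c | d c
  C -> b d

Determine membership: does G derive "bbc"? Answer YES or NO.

CNF form of G:
  S -> A B | T1 C | T2 T3
  A -> T0 T0
  B -> T1 T2 | c
  C -> T0 T1
  T0 -> b
  T1 -> d
  T2 -> c
  T3 -> a

Fill CYK table bottom-up:
  [0..0]={T0}  "b"  orig:{}
  [1..1]={T0}  "b"  orig:{}
  [2..2]={B,T2}  "c"  orig:{B}
  [0..1]={A}  "bb"
  [1..2]=∅  "bc"
  [0..2]={S}  "bbc"

S ∈ T[0,2] ⇒ YES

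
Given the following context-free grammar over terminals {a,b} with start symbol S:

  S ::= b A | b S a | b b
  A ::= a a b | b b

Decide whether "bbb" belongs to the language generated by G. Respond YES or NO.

Convert to CNF:
  S -> T1 A | T1 T1 | T1 X3
  A -> T0 X2 | T1 T1
  T0 -> a
  T1 -> b
  X2 -> T0 T1
  X3 -> S T0

Fill CYK table bottom-up:
  cell(0,0) b: {T1}  orig:{}
  cell(1,1) b: {T1}  orig:{}
  cell(2,2) b: {T1}  orig:{}
  cell(0,1) bb: {A,S}
  cell(1,2) bb: {A,S}
  cell(0,2) bbb: {S}

S ∈ T[0,2] ⇒ YES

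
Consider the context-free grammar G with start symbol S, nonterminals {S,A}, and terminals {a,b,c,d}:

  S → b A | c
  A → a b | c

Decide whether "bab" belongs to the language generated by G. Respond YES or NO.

Convert to CNF:
  S -> T1 A | c
  A -> T0 T1 | c
  T0 -> a
  T1 -> b

CYK fill:
  T[0,0] 'b' = {T1}  orig:{}
  T[1,1] 'a' = {T0}  orig:{}
  T[2,2] 'b' = {T1}  orig:{}
  T[0,1] 'ba' = ∅
  T[1,2] 'ab' = {A}
  T[0,2] 'bab' = {S}

S ∈ T[0,2] ⇒ YES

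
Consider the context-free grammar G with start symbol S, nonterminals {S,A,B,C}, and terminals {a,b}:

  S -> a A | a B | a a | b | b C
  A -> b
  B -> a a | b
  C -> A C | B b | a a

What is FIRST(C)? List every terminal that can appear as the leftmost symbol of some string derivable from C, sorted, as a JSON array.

FIRST sets, iterate to fixpoint:
pass 1:
  A via A→b: +{b}
  B via B→a a: +{a}
  B via B→b: +{b}
  C via C→A C: +{b}
  C via C→B b: +{a}
  S via S→a A: +{a}
  S via S→b: +{b}
  FIRST[S]={a,b}  FIRST[A]={b}  FIRST[B]={a,b}  FIRST[C]={a,b}
pass 2: (stable)
  FIRST[S]={a,b}  FIRST[A]={b}  FIRST[B]={a,b}  FIRST[C]={a,b}

FIRST(C) = ["a", "b"]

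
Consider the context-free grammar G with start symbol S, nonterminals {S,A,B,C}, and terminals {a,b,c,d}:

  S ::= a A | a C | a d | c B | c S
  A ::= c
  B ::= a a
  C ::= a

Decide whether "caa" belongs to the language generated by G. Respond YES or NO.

Convert to CNF:
  S -> T0 A | T0 C | T0 T1 | T2 B | T2 S
  A -> c
  B -> T0 T0
  C -> a
  T0 -> a
  T1 -> d
  T2 -> c

CYK fill:
  T[0,0] 'c' = {A,T2}  orig:{A}
  T[1,1] 'a' = {C,T0}  orig:{C}
  T[2,2] 'a' = {C,T0}  orig:{C}
  T[0,1] 'ca' = ∅
  T[1,2] 'aa' = {B,S}
  T[0,2] 'caa' = {S}

S ∈ T[0,2] ⇒ YES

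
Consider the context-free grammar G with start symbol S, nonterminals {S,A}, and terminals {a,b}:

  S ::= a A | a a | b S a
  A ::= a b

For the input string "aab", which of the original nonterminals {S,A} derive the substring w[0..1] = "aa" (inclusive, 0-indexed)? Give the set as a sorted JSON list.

CNF form of G:
  S -> T0 A | T0 T0 | T1 X2
  A -> T0 T1
  T0 -> a
  T1 -> b
  X2 -> S T0

CYK table (by increasing span), restricted to cells inside w[0..1]:
  cell(0,0) a: {T0}  orig:{}
  cell(1,1) a: {T0}  orig:{}
  cell(0,1) aa: {S}

Original NTs in T[0,1] deriving "aa": ["S"]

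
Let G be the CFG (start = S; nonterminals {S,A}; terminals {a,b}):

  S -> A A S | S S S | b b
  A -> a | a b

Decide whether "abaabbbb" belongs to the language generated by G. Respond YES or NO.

CNF form of G:
  S -> A X2 | S X3 | T1 T1
  A -> T0 T1 | a
  T0 -> a
  T1 -> b
  X2 -> A S
  X3 -> S S

CYK fill:
  T[0,0] 'a' = {A,T0}  orig:{A}
  T[1,1] 'b' = {T1}  orig:{}
  T[2,2] 'a' = {A,T0}  orig:{A}
  T[3,3] 'a' = {A,T0}  orig:{A}
  T[4,4] 'b' = {T1}  orig:{}
  T[5,5] 'b' = {T1}  orig:{}
  T[6,6] 'b' = {T1}  orig:{}
  T[7,7] 'b' = {T1}  orig:{}
  T[0,1] 'ab' = {A}
  T[1,2] 'ba' = ∅
  T[2,3] 'aa' = ∅
  T[3,4] 'ab' = {A}
  T[4,5] 'bb' = {S}
  T[5,6] 'bb' = {S}
  T[6,7] 'bb' = {S}
  T[0,2] 'aba' = ∅
  T[1,3] 'baa' = ∅
  T[2,4] 'aab' = ∅
  T[3,5] 'abb' = {X2}  orig:{}
  T[4,6] 'bbb' = ∅
  T[5,7] 'bbb' = ∅
  T[0,3] 'abaa' = ∅
  T[1,4] 'baab' = ∅
  T[2,5] 'aabb' = {S}
  T[3,6] 'abbb' = {X2}  orig:{}
  T[4,7] 'bbbb' = {X3}  orig:{}
  T[0,4] 'abaab' = ∅
  T[1,5] 'baabb' = ∅
  T[2,6] 'aabbb' = {S}
  T[3,7] 'abbbb' = ∅
  T[0,5] 'abaabb' = {X2}  orig:{}
  T[1,6] 'baabbb' = ∅
  T[2,7] 'aabbbb' = {X3}  orig:{}
  T[0,6] 'abaabbb' = {X2}  orig:{}
  T[1,7] 'baabbbb' = ∅
  T[0,7] 'abaabbbb' = ∅

S ∉ T[0,7] ⇒ NO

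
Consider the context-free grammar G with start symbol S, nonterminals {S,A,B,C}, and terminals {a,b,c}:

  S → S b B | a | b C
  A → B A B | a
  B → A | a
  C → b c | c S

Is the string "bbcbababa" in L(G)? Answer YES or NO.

Convert to CNF:
  S -> S X4 | T0 C | a
  A -> B X2 | a
  B -> B X3 | a
  C -> T0 T1 | T1 S
  T0 -> b
  T1 -> c
  X2 -> A B
  X3 -> A B
  X4 -> T0 B

CYK fill:
  [0..0]={T0}  "b"  orig:{}
  [1..1]={T0}  "b"  orig:{}
  [2..2]={T1}  "c"  orig:{}
  [3..3]={T0}  "b"  orig:{}
  [4..4]={A,B,S}  "a"
  [5..5]={T0}  "b"  orig:{}
  [6..6]={A,B,S}  "a"
  [7..7]={T0}  "b"  orig:{}
  [8..8]={A,B,S}  "a"
  [0..1]=∅  "bb"
  [1..2]={C}  "bc"
  [2..3]=∅  "cb"
  [3..4]={X4}  "ba"  orig:{}
  [4..5]=∅  "ab"
  [5..6]={X4}  "ba"  orig:{}
  [6..7]=∅  "ab"
  [7..8]={X4}  "ba"  orig:{}
  [0..2]={S}  "bbc"
  [1..3]=∅  "bcb"
  [2..4]=∅  "cba"
  [3..5]=∅  "bab"
  [4..6]={S}  "aba"
  [5..7]=∅  "bab"
  [6..8]={S}  "aba"
  [0..3]=∅  "bbcb"
  [1..4]=∅  "bcba"
  [2..5]=∅  "cbab"
  [3..6]=∅  "baba"
  [4..7]=∅  "abab"
  [5..8]=∅  "baba"
  [0..4]={S}  "bbcba"
  [1..5]=∅  "bcbab"
  [2..6]=∅  "cbaba"
  [3..7]=∅  "babab"
  [4..8]={S}  "ababa"
  [0..5]=∅  "bbcbab"
  [1..6]=∅  "bcbaba"
  [2..7]=∅  "cbabab"
  [3..8]=∅  "bababa"
  [0..6]={S}  "bbcbaba"
  [1..7]=∅  "bcbabab"
  [2..8]=∅  "cbababa"
  [0..7]=∅  "bbcbabab"
  [1..8]=∅  "bcbababa"
  [0..8]={S}  "bbcbababa"

S ∈ T[0,8] ⇒ YES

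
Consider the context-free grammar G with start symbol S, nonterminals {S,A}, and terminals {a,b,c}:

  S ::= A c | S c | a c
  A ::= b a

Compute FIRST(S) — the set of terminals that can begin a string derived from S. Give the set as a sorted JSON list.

FIRST sets, iterate to fixpoint:
[1]
  A via A→b a: +{b}
  S via S→A c: +{b}
  S via S→a c: +{a}
  FIRST(S)={a,b}  FIRST(A)={b}
[2] (no change)
  FIRST(S)={a,b}  FIRST(A)={b}

FIRST(S) = ["a", "b"]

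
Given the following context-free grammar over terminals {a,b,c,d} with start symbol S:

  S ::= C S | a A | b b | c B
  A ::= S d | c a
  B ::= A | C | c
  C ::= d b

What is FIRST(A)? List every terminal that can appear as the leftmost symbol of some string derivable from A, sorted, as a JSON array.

FIRST iteration:
iter 1:
  A via A→c a: +{c}
  B via B→A: +{c}
  C via C→d b: +{d}
  S via S→C S: +{d}
  S via S→a A: +{a}
  S via S→b b: +{b}
  S via S→c B: +{c}
  FIRST[S]={a,b,c,d}  FIRST[A]={c}  FIRST[B]={c}  FIRST[C]={d}
iter 2:
  A via A→S d: +{a,b,d}
  B via B→A: +{a,b,d}
  FIRST[S]={a,b,c,d}  FIRST[A]={a,b,c,d}  FIRST[B]={a,b,c,d}  FIRST[C]={d}
iter 3: (stable)
  FIRST[S]={a,b,c,d}  FIRST[A]={a,b,c,d}  FIRST[B]={a,b,c,d}  FIRST[C]={d}

FIRST(A) = ["a", "b", "c", "d"]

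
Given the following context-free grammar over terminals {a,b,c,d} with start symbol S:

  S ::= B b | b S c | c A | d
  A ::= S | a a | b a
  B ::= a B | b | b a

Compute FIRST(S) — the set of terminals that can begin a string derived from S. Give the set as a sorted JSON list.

Compute FIRST by fixpoint:
[1]
  A via A→a a: +{a}
  A via A→b a: +{b}
  B via B→a B: +{a}
  B via B→b: +{b}
  S via S→B b: +{a,b}
  S via S→c A: +{c}
  S via S→d: +{d}
  S: {a,b,c,d}  A: {a,b}  B: {a,b}
[2]
  A via A→S: +{c,d}
  S: {a,b,c,d}  A: {a,b,c,d}  B: {a,b}
[3] (no change)
  S: {a,b,c,d}  A: {a,b,c,d}  B: {a,b}

FIRST(S) = ["a", "b", "c", "d"]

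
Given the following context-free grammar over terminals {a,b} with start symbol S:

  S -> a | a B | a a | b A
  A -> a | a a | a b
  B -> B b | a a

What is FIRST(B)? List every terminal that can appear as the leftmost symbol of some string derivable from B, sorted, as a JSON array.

FIRST iteration:
[1]
  A via A→a: +{a}
  B via B→a a: +{a}
  S via S→a: +{a}
  S via S→b A: +{b}
  FIRST(S)={a,b}  FIRST(A)={a}  FIRST(B)={a}
[2] done
  FIRST(S)={a,b}  FIRST(A)={a}  FIRST(B)={a}

FIRST(B) = ["a"]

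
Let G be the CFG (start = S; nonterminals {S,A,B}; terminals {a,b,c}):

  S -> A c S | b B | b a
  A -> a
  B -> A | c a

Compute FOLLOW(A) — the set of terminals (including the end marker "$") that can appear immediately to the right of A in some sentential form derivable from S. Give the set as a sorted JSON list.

FIRST sets, iterate to fixpoint:
iter 1:
  A via A→a: +{a}
  B via B→A: +{a}
  B via B→c a: +{c}
  S via S→A c S: +{a}
  S via S→b B: +{b}
  FIRST(S)={a,b}  FIRST(A)={a}  FIRST(B)={a,c}
iter 2: — fixpoint
  FIRST(S)={a,b}  FIRST(A)={a}  FIRST(B)={a,c}

FOLLOW iteration:
FOLLOW(S) := {$}
iter 1:
  S→A c S: FOLLOW(A) ⊇ FIRST(c) = {c}; new: +{c}
  S→b B: FOLLOW(B) ⊇ FOLLOW(S) ⊇ {$}; new: +{$}
  FOLLOW[S]={$}  FOLLOW[A]={c}  FOLLOW[B]={$}
iter 2:
  B→A: FOLLOW(A) ⊇ FOLLOW(B) ⊇ {$}; new: +{$}
  FOLLOW[S]={$}  FOLLOW[A]={$,c}  FOLLOW[B]={$}
iter 3: — fixpoint
  FOLLOW[S]={$}  FOLLOW[A]={$,c}  FOLLOW[B]={$}

FOLLOW(A) = ["$", "c"]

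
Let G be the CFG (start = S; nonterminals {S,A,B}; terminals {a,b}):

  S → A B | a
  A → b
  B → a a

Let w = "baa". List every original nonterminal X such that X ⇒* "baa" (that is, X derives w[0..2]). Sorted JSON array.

CNF form of G:
  S -> A B | a
  A -> b
  B -> T0 T0
  T0 -> a

CYK table (by increasing span) — only the sub-triangle for w[0..2]:
  [0..0]={A}  "b"
  [1..1]={S,T0}  "a"  orig:{S}
  [2..2]={S,T0}  "a"  orig:{S}
  [0..1]=∅  "ba"
  [1..2]={B}  "aa"
  [0..2]={S}  "baa"

Original NTs in T[0,2] deriving "baa": ["S"]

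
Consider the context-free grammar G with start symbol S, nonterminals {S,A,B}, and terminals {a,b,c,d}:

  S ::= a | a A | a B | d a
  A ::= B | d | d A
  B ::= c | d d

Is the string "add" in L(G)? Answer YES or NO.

Convert to CNF:
  S -> T0 T1 | T1 A | T1 B | a
  A -> T0 A | T0 T0 | c | d
  B -> T0 T0 | c
  T0 -> d
  T1 -> a

CYK table (by increasing span):
  [0..0]={S,T1}  "a"  orig:{S}
  [1..1]={A,T0}  "d"  orig:{A}
  [2..2]={A,T0}  "d"  orig:{A}
  [0..1]={S}  "ad"
  [1..2]={A,B}  "dd"
  [0..2]={S}  "add"

S ∈ T[0,2] ⇒ YES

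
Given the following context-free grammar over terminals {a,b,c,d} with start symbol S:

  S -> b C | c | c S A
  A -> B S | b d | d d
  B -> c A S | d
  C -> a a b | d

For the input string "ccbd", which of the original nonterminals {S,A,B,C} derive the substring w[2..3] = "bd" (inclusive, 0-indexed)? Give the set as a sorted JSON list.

CNF form of G:
  S -> T0 C | T2 X6 | c
  A -> B S | T0 T1 | T1 T1
  B -> T2 X4 | d
  C -> T3 X5 | d
  T0 -> b
  T1 -> d
  T2 -> c
  T3 -> a
  X4 -> A S
  X5 -> T3 T0
  X6 -> S A

CYK fill (cells [i..j] with 2 ≤ i ≤ j ≤ 3 only):
  T[2,2] 'b' = {T0}  orig:{}
  T[3,3] 'd' = {B,C,T1}  orig:{B,C}
  T[2,3] 'bd' = {A,S}

Original NTs in T[2,3] deriving "bd": ["A", "S"]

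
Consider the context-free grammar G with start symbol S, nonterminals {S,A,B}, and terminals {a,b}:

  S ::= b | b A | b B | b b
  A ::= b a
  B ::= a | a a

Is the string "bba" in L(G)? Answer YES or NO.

Convert to CNF:
  S -> T0 A | T0 B | T0 T0 | b
  A -> T0 T1
  B -> T1 T1 | a
  T0 -> b
  T1 -> a

Fill CYK table bottom-up:
  T[0,0] 'b' = {S,T0}  orig:{S}
  T[1,1] 'b' = {S,T0}  orig:{S}
  T[2,2] 'a' = {B,T1}  orig:{B}
  T[0,1] 'bb' = {S}
  T[1,2] 'ba' = {A,S}
  T[0,2] 'bba' = {S}

S ∈ T[0,2] ⇒ YES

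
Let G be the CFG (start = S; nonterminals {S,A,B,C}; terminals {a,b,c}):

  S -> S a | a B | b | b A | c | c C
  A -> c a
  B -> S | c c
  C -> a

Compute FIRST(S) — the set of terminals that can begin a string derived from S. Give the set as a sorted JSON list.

FIRST iteration:
pass 1:
  A via A→c a: +{c}
  B via B→c c: +{c}
  C via C→a: +{a}
  S via S→a B: +{a}
  S via S→b: +{b}
  S via S→c: +{c}
  S: {a,b,c}  A: {c}  B: {c}  C: {a}
pass 2:
  B via B→S: +{a,b}
  S: {a,b,c}  A: {c}  B: {a,b,c}  C: {a}
pass 3: — fixpoint
  S: {a,b,c}  A: {c}  B: {a,b,c}  C: {a}

FIRST(S) = ["a", "b", "c"]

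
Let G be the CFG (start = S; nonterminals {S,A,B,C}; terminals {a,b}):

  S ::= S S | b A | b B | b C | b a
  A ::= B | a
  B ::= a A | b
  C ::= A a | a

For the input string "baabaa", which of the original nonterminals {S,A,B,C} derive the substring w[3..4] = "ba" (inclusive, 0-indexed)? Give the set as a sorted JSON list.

CNF form of G:
  S -> S S | T1 A | T1 B | T1 C | T1 T0
  A -> T0 A | a | b
  B -> T0 A | b
  C -> A T0 | a
  T0 -> a
  T1 -> b

CYK table (by increasing span) — only the sub-triangle for w[3..4]:
  T[3,3] 'b' = {A,B,T1}  orig:{A,B}
  T[4,4] 'a' = {A,C,T0}  orig:{A,C}
  T[3,4] 'ba' = {C,S}

Original NTs in T[3,4] deriving "ba": ["C", "S"]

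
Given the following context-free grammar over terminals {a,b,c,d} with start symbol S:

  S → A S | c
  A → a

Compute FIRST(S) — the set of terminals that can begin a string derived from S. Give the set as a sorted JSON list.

FIRST sets, iterate to fixpoint:
pass 1:
  A via A→a: +{a}
  S via S→A S: +{a}
  S via S→c: +{c}
  S: {a,c}  A: {a}
pass 2: (stable)
  S: {a,c}  A: {a}

FIRST(S) = ["a", "c"]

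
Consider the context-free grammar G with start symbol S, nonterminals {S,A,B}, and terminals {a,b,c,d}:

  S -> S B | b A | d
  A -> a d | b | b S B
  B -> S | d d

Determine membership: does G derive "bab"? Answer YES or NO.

CNF form of G:
  S -> S B | T2 A | d
  A -> T0 T1 | T2 X3 | b
  B -> S B | T1 T1 | T2 A | d
  T0 -> a
  T1 -> d
  T2 -> b
  X3 -> S B

CYK fill:
  [0..0]={A,T2}  "b"  orig:{A}
  [1..1]={T0}  "a"  orig:{}
  [2..2]={A,T2}  "b"  orig:{A}
  [0..1]=∅  "ba"
  [1..2]=∅  "ab"
  [0..2]=∅  "bab"

S ∉ T[0,2] ⇒ NO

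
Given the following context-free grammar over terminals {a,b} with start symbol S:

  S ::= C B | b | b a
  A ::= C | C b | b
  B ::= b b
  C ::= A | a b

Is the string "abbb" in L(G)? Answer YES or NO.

CNF form of G:
  S -> C B | T0 T1 | b
  A -> C T0 | T1 T0 | b
  B -> T0 T0
  C -> C T0 | T1 T0 | b
  T0 -> b
  T1 -> a

CYK fill:
  [0..0]={T1}  "a"  orig:{}
  [1..1]={A,C,S,T0}  "b"  orig:{A,C,S}
  [2..2]={A,C,S,T0}  "b"  orig:{A,C,S}
  [3..3]={A,C,S,T0}  "b"  orig:{A,C,S}
  [0..1]={A,C}  "ab"
  [1..2]={A,B,C}  "bb"
  [2..3]={A,B,C}  "bb"
  [0..2]={A,C}  "abb"
  [1..3]={A,C,S}  "bbb"
  [0..3]={A,C,S}  "abbb"

S ∈ T[0,3] ⇒ YES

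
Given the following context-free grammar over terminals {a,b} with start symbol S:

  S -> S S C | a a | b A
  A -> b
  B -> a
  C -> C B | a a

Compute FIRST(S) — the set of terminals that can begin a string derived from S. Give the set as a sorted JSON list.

FIRST iteration:
pass 1:
  A via A→b: +{b}
  B via B→a: +{a}
  C via C→a a: +{a}
  S via S→a a: +{a}
  S via S→b A: +{b}
  FIRST[S]={a,b}  FIRST[A]={b}  FIRST[B]={a}  FIRST[C]={a}
pass 2: (no change)
  FIRST[S]={a,b}  FIRST[A]={b}  FIRST[B]={a}  FIRST[C]={a}

FIRST(S) = ["a", "b"]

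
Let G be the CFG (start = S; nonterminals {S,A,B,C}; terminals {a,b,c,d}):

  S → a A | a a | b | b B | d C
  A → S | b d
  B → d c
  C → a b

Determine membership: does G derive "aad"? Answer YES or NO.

Convert to CNF:
  S -> T0 A | T0 T0 | T1 B | T2 C | b
  A -> T0 A | T0 T0 | T1 B | T1 T2 | T2 C | b
  B -> T2 T3
  C -> T0 T1
  T0 -> a
  T1 -> b
  T2 -> d
  T3 -> c

CYK fill:
  T[0,0] 'a' = {T0}  orig:{}
  T[1,1] 'a' = {T0}  orig:{}
  T[2,2] 'd' = {T2}  orig:{}
  T[0,1] 'aa' = {A,S}
  T[1,2] 'ad' = ∅
  T[0,2] 'aad' = ∅

S ∉ T[0,2] ⇒ NO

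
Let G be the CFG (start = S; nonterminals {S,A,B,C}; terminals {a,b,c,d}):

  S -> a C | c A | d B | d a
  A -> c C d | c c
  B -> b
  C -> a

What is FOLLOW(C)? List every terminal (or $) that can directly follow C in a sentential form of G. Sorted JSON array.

FIRST sets, iterate to fixpoint:
pass 1:
  A via A→c C d: +{c}
  B via B→b: +{b}
  C via C→a: +{a}
  S via S→a C: +{a}
  S via S→c A: +{c}
  S via S→d B: +{d}
  S: {a,c,d}  A: {c}  B: {b}  C: {a}
pass 2: (stable)
  S: {a,c,d}  A: {c}  B: {b}  C: {a}

FOLLOW iteration:
FOLLOW(S) := {$}
[1]
  A→c C d: FOLLOW(C) ⊇ FIRST(d) = {d}; new: +{d}
  S→a C: FOLLOW(C) ⊇ FOLLOW(S) ⊇ {$}; new: +{$}
  S→c A: FOLLOW(A) ⊇ FOLLOW(S) ⊇ {$}; new: +{$}
  S→d B: FOLLOW(B) ⊇ FOLLOW(S) ⊇ {$}; new: +{$}
  S: {$}  A: {$}  B: {$}  C: {$,d}
[2] (stable)
  S: {$}  A: {$}  B: {$}  C: {$,d}

FOLLOW(C) = ["$", "d"]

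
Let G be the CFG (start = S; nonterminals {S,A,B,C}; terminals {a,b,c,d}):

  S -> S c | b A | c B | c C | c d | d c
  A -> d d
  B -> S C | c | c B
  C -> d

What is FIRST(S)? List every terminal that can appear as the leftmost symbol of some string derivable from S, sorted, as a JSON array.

FIRST iteration:
iter 1:
  A via A→d d: +{d}
  B via B→c: +{c}
  C via C→d: +{d}
  S via S→b A: +{b}
  S via S→c B: +{c}
  S via S→d c: +{d}
  FIRST(S)={b,c,d}  FIRST(A)={d}  FIRST(B)={c}  FIRST(C)={d}
iter 2:
  B via B→S C: +{b,d}
  FIRST(S)={b,c,d}  FIRST(A)={d}  FIRST(B)={b,c,d}  FIRST(C)={d}
iter 3: done
  FIRST(S)={b,c,d}  FIRST(A)={d}  FIRST(B)={b,c,d}  FIRST(C)={d}

FIRST(S) = ["b", "c", "d"]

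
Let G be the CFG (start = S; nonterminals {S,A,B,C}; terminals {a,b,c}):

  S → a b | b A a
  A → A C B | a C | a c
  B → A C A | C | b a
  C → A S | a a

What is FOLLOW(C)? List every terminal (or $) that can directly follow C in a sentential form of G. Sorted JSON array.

FIRST iteration:
round 1:
  A via A→a C: +{a}
  B via B→A C A: +{a}
  B via B→b a: +{b}
  C via C→A S: +{a}
  S via S→a b: +{a}
  S via S→b A a: +{b}
  FIRST(S)={a,b}  FIRST(A)={a}  FIRST(B)={a,b}  FIRST(C)={a}
round 2: (stable)
  FIRST(S)={a,b}  FIRST(A)={a}  FIRST(B)={a,b}  FIRST(C)={a}

Compute FOLLOW by fixpoint:
seed FOLLOW(S) with $
iter 1:
  A→A C B: FOLLOW(A) ⊇ FIRST(C) = {a}; new: +{a}
  A→A C B: FOLLOW(C) ⊇ FIRST(B) = {a,b}; new: +{a,b}
  A→A C B: FOLLOW(B) ⊇ FOLLOW(A) ⊇ {a}; new: +{a}
  C→A S: FOLLOW(A) ⊇ FIRST(S) = {a,b}; new: +{b}
  C→A S: FOLLOW(S) ⊇ FOLLOW(C) ⊇ {a,b}; new: +{a,b}
  FOLLOW(S)={$,a,b}  FOLLOW(A)={a,b}  FOLLOW(B)={a}  FOLLOW(C)={a,b}
iter 2:
  A→A C B: FOLLOW(B) ⊇ FOLLOW(A) ⊇ {a,b}; new: +{b}
  FOLLOW(S)={$,a,b}  FOLLOW(A)={a,b}  FOLLOW(B)={a,b}  FOLLOW(C)={a,b}
iter 3: — fixpoint
  FOLLOW(S)={$,a,b}  FOLLOW(A)={a,b}  FOLLOW(B)={a,b}  FOLLOW(C)={a,b}

FOLLOW(C) = ["a", "b"]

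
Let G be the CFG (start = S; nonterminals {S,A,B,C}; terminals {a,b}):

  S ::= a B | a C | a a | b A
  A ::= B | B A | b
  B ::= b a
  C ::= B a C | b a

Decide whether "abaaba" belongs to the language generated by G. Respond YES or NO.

CNF form of G:
  S -> T0 A | T1 B | T1 C | T1 T1
  A -> B A | T0 T1 | b
  B -> T0 T1
  C -> B X2 | T0 T1
  T0 -> b
  T1 -> a
  X2 -> T1 C

CYK table (by increasing span):
  cell(0,0) a: {T1}  orig:{}
  cell(1,1) b: {A,T0}  orig:{A}
  cell(2,2) a: {T1}  orig:{}
  cell(3,3) a: {T1}  orig:{}
  cell(4,4) b: {A,T0}  orig:{A}
  cell(5,5) a: {T1}  orig:{}
  cell(0,1) ab: ∅
  cell(1,2) ba: {A,B,C}
  cell(2,3) aa: {S}
  cell(3,4) ab: ∅
  cell(4,5) ba: {A,B,C}
  cell(0,2) aba: {S,X2}  orig:{S}
  cell(1,3) baa: ∅
  cell(2,4) aab: ∅
  cell(3,5) aba: {S,X2}  orig:{S}
  cell(0,3) abaa: ∅
  cell(1,4) baab: ∅
  cell(2,5) aaba: ∅
  cell(0,4) abaab: ∅
  cell(1,5) baaba: {C}
  cell(0,5) abaaba: {S,X2}  orig:{S}

S ∈ T[0,5] ⇒ YES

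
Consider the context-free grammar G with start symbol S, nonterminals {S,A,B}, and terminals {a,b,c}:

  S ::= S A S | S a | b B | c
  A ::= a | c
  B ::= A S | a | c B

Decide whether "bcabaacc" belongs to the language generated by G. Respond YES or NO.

Convert to CNF:
  S -> S T1 | S X3 | T2 B | c
  A -> a | c
  B -> A S | T0 B | a
  T0 -> c
  T1 -> a
  T2 -> b
  X3 -> A S

CYK fill:
  cell(0,0) b: {T2}  orig:{}
  cell(1,1) c: {A,S,T0}  orig:{A,S}
  cell(2,2) a: {A,B,T1}  orig:{A,B}
  cell(3,3) b: {T2}  orig:{}
  cell(4,4) a: {A,B,T1}  orig:{A,B}
  cell(5,5) a: {A,B,T1}  orig:{A,B}
  cell(6,6) c: {A,S,T0}  orig:{A,S}
  cell(7,7) c: {A,S,T0}  orig:{A,S}
  cell(0,1) bc: ∅
  cell(1,2) ca: {B,S}
  cell(2,3) ab: ∅
  cell(3,4) ba: {S}
  cell(4,5) aa: ∅
  cell(5,6) ac: {B,X3}  orig:{B}
  cell(6,7) cc: {B,X3}  orig:{B}
  cell(0,2) bca: {S}
  cell(1,3) cab: ∅
  cell(2,4) aba: {B,X3}  orig:{B}
  cell(3,5) baa: {S}
  cell(4,6) aac: ∅
  cell(5,7) acc: ∅
  cell(0,3) bcab: ∅
  cell(1,4) caba: {B,S}
  cell(2,5) abaa: {B,X3}  orig:{B}
  cell(3,6) baac: {S}
  cell(4,7) aacc: ∅
  cell(0,4) bcaba: {S}
  cell(1,5) cabaa: {B,S}
  cell(2,6) abaac: {B,X3}  orig:{B}
  cell(3,7) baacc: {S}
  cell(0,5) bcabaa: {S}
  cell(1,6) cabaac: {B,S}
  cell(2,7) abaacc: {B,X3}  orig:{B}
  cell(0,6) bcabaac: {S}
  cell(1,7) cabaacc: {B,S}
  cell(0,7) bcabaacc: {S}

S ∈ T[0,7] ⇒ YES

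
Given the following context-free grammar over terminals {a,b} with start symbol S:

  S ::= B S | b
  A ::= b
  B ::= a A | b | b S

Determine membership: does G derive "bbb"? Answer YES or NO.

Convert to CNF:
  S -> B S | b
  A -> b
  B -> T0 A | T1 S | b
  T0 -> a
  T1 -> b

CYK table (by increasing span):
  [0..0]={A,B,S,T1}  "b"  orig:{A,B,S}
  [1..1]={A,B,S,T1}  "b"  orig:{A,B,S}
  [2..2]={A,B,S,T1}  "b"  orig:{A,B,S}
  [0..1]={B,S}  "bb"
  [1..2]={B,S}  "bb"
  [0..2]={B,S}  "bbb"

S ∈ T[0,2] ⇒ YES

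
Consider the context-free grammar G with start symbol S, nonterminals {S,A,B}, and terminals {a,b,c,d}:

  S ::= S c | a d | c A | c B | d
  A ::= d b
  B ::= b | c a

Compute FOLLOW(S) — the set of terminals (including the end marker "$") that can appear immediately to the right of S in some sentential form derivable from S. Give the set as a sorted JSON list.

FIRST sets, iterate to fixpoint:
round 1:
  A via A→d b: +{d}
  B via B→b: +{b}
  B via B→c a: +{c}
  S via S→a d: +{a}
  S via S→c A: +{c}
  S via S→d: +{d}
  FIRST[S]={a,c,d}  FIRST[A]={d}  FIRST[B]={b,c}
round 2: — fixpoint
  FIRST[S]={a,c,d}  FIRST[A]={d}  FIRST[B]={b,c}

Compute FOLLOW by fixpoint:
FOLLOW(S) := {$}
pass 1:
  S→S c: FOLLOW(S) ⊇ FIRST(c) = {c}; new: +{c}
  S→c A: FOLLOW(A) ⊇ FOLLOW(S) ⊇ {$,c}; new: +{$,c}
  S→c B: FOLLOW(B) ⊇ FOLLOW(S) ⊇ {$,c}; new: +{$,c}
  FOLLOW(S)={$,c}  FOLLOW(A)={$,c}  FOLLOW(B)={$,c}
pass 2: (stable)
  FOLLOW(S)={$,c}  FOLLOW(A)={$,c}  FOLLOW(B)={$,c}

FOLLOW(S) = ["$", "c"]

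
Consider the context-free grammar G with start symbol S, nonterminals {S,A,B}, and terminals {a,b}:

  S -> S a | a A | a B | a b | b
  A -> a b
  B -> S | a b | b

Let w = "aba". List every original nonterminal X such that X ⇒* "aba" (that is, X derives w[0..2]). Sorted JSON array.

Convert to CNF:
  S -> S T0 | T0 A | T0 B | T0 T1 | b
  A -> T0 T1
  B -> S T0 | T0 A | T0 B | T0 T1 | b
  T0 -> a
  T1 -> b

CYK table (by increasing span) — only the sub-triangle for w[0..2]:
  [0..0]={T0}  "a"  orig:{}
  [1..1]={B,S,T1}  "b"  orig:{B,S}
  [2..2]={T0}  "a"  orig:{}
  [0..1]={A,B,S}  "ab"
  [1..2]={B,S}  "ba"
  [0..2]={B,S}  "aba"

Original NTs in T[0,2] deriving "aba": ["B", "S"]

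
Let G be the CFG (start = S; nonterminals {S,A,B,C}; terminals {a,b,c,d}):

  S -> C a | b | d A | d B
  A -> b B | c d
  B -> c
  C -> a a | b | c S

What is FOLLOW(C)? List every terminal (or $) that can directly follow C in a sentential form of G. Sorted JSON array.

FIRST sets, iterate to fixpoint:
pass 1:
  A via A→b B: +{b}
  A via A→c d: +{c}
  B via B→c: +{c}
  C via C→a a: +{a}
  C via C→b: +{b}
  C via C→c S: +{c}
  S via S→C a: +{a,b,c}
  S via S→d A: +{d}
  S: {a,b,c,d}  A: {b,c}  B: {c}  C: {a,b,c}
pass 2: (stable)
  S: {a,b,c,d}  A: {b,c}  B: {c}  C: {a,b,c}

FOLLOW sets:
FOLLOW(S) := {$}
iter 1:
  S→C a: FOLLOW(C) ⊇ FIRST(a) = {a}; new: +{a}
  S→d A: FOLLOW(A) ⊇ FOLLOW(S) ⊇ {$}; new: +{$}
  S→d B: FOLLOW(B) ⊇ FOLLOW(S) ⊇ {$}; new: +{$}
  FOLLOW[S]={$}  FOLLOW[A]={$}  FOLLOW[B]={$}  FOLLOW[C]={a}
iter 2:
  C→c S: FOLLOW(S) ⊇ FOLLOW(C) ⊇ {a}; new: +{a}
  S→d A: FOLLOW(A) ⊇ FOLLOW(S) ⊇ {$,a}; new: +{a}
  S→d B: FOLLOW(B) ⊇ FOLLOW(S) ⊇ {$,a}; new: +{a}
  FOLLOW[S]={$,a}  FOLLOW[A]={$,a}  FOLLOW[B]={$,a}  FOLLOW[C]={a}
iter 3: — fixpoint
  FOLLOW[S]={$,a}  FOLLOW[A]={$,a}  FOLLOW[B]={$,a}  FOLLOW[C]={a}

FOLLOW(C) = ["a"]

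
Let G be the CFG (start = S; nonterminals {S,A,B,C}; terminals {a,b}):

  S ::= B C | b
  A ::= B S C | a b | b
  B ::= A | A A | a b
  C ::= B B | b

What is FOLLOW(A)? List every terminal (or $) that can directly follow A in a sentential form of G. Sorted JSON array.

FIRST sets, iterate to fixpoint:
round 1:
  A via A→a b: +{a}
  A via A→b: +{b}
  B via B→A: +{a,b}
  C via C→B B: +{a,b}
  S via S→B C: +{a,b}
  FIRST[S]={a,b}  FIRST[A]={a,b}  FIRST[B]={a,b}  FIRST[C]={a,b}
round 2: done
  FIRST[S]={a,b}  FIRST[A]={a,b}  FIRST[B]={a,b}  FIRST[C]={a,b}

FOLLOW iteration:
FOLLOW(S) := {$}
iter 1:
  A→B S C: FOLLOW(B) ⊇ FIRST(S) = {a,b}; new: +{a,b}
  A→B S C: FOLLOW(S) ⊇ FIRST(C) = {a,b}; new: +{a,b}
  B→A: FOLLOW(A) ⊇ FOLLOW(B) ⊇ {a,b}; new: +{a,b}
  S→B C: FOLLOW(C) ⊇ FOLLOW(S) ⊇ {$,a,b}; new: +{$,a,b}
  FOLLOW(S)={$,a,b}  FOLLOW(A)={a,b}  FOLLOW(B)={a,b}  FOLLOW(C)={$,a,b}
iter 2:
  C→B B: FOLLOW(B) ⊇ FOLLOW(C) ⊇ {$,a,b}; new: +{$}
  FOLLOW(S)={$,a,b}  FOLLOW(A)={a,b}  FOLLOW(B)={$,a,b}  FOLLOW(C)={$,a,b}
iter 3:
  B→A: FOLLOW(A) ⊇ FOLLOW(B) ⊇ {$,a,b}; new: +{$}
  FOLLOW(S)={$,a,b}  FOLLOW(A)={$,a,b}  FOLLOW(B)={$,a,b}  FOLLOW(C)={$,a,b}
iter 4: done
  FOLLOW(S)={$,a,b}  FOLLOW(A)={$,a,b}  FOLLOW(B)={$,a,b}  FOLLOW(C)={$,a,b}

FOLLOW(A) = ["$", "a", "b"]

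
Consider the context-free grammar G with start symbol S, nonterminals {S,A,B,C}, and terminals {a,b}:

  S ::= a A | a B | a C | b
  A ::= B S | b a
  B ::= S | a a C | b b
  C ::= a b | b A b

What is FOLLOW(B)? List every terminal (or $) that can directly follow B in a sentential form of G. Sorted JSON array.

FIRST iteration:
pass 1:
  A via A→b a: +{b}
  B via B→a a C: +{a}
  B via B→b b: +{b}
  C via C→a b: +{a}
  C via C→b A b: +{b}
  S via S→a A: +{a}
  S via S→b: +{b}
  FIRST[S]={a,b}  FIRST[A]={b}  FIRST[B]={a,b}  FIRST[C]={a,b}
pass 2:
  A via A→B S: +{a}
  FIRST[S]={a,b}  FIRST[A]={a,b}  FIRST[B]={a,b}  FIRST[C]={a,b}
pass 3: (no change)
  FIRST[S]={a,b}  FIRST[A]={a,b}  FIRST[B]={a,b}  FIRST[C]={a,b}

Compute FOLLOW by fixpoint:
FOLLOW(S) := {$}
pass 1:
  A→B S: FOLLOW(B) ⊇ FIRST(S) = {a,b}; new: +{a,b}
  B→S: FOLLOW(S) ⊇ FOLLOW(B) ⊇ {a,b}; new: +{a,b}
  B→a a C: FOLLOW(C) ⊇ FOLLOW(B) ⊇ {a,b}; new: +{a,b}
  C→b A b: FOLLOW(A) ⊇ FIRST(b) = {b}; new: +{b}
  S→a A: FOLLOW(A) ⊇ FOLLOW(S) ⊇ {$,a,b}; new: +{$,a}
  S→a B: FOLLOW(B) ⊇ FOLLOW(S) ⊇ {$,a,b}; new: +{$}
  S→a C: FOLLOW(C) ⊇ FOLLOW(S) ⊇ {$,a,b}; new: +{$}
  FOLLOW[S]={$,a,b}  FOLLOW[A]={$,a,b}  FOLLOW[B]={$,a,b}  FOLLOW[C]={$,a,b}
pass 2: (no change)
  FOLLOW[S]={$,a,b}  FOLLOW[A]={$,a,b}  FOLLOW[B]={$,a,b}  FOLLOW[C]={$,a,b}

FOLLOW(B) = ["$", "a", "b"]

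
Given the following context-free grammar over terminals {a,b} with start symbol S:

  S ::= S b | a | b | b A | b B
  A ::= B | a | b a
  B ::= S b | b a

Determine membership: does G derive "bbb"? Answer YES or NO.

Convert to CNF:
  S -> S T0 | T0 A | T0 B | a | b
  A -> S T0 | T0 T1 | a
  B -> S T0 | T0 T1
  T0 -> b
  T1 -> a

CYK table (by increasing span):
  [0..0]={S,T0}  "b"  orig:{S}
  [1..1]={S,T0}  "b"  orig:{S}
  [2..2]={S,T0}  "b"  orig:{S}
  [0..1]={A,B,S}  "bb"
  [1..2]={A,B,S}  "bb"
  [0..2]={A,B,S}  "bbb"

S ∈ T[0,2] ⇒ YES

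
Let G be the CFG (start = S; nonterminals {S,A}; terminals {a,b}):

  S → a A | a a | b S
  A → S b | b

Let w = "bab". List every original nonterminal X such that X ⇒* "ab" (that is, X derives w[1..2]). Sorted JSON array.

Convert to CNF:
  S -> T0 S | T1 A | T1 T1
  A -> S T0 | b
  T0 -> b
  T1 -> a

CYK table (by increasing span), restricted to cells inside w[1..2]:
  T[1,1] 'a' = {T1}  orig:{}
  T[2,2] 'b' = {A,T0}  orig:{A}
  T[1,2] 'ab' = {S}

Original NTs in T[1,2] deriving "ab": ["S"]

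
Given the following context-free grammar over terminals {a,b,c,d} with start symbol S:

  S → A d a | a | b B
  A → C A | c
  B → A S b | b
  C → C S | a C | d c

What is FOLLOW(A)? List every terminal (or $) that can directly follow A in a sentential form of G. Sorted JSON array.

FIRST sets, iterate to fixpoint:
round 1:
  A via A→c: +{c}
  B via B→A S b: +{c}
  B via B→b: +{b}
  C via C→a C: +{a}
  C via C→d c: +{d}
  S via S→A d a: +{c}
  S via S→a: +{a}
  S via S→b B: +{b}
  FIRST[S]={a,b,c}  FIRST[A]={c}  FIRST[B]={b,c}  FIRST[C]={a,d}
round 2:
  A via A→C A: +{a,d}
  B via B→A S b: +{a,d}
  S via S→A d a: +{d}
  FIRST[S]={a,b,c,d}  FIRST[A]={a,c,d}  FIRST[B]={a,b,c,d}  FIRST[C]={a,d}
round 3: done
  FIRST[S]={a,b,c,d}  FIRST[A]={a,c,d}  FIRST[B]={a,b,c,d}  FIRST[C]={a,d}

FOLLOW iteration:
initialize: $ ∈ FOLLOW(S)
[1]
  A→C A: FOLLOW(C) ⊇ FIRST(A) = {a,c,d}; new: +{a,c,d}
  B→A S b: FOLLOW(A) ⊇ FIRST(S) = {a,b,c,d}; new: +{a,b,c,d}
  B→A S b: FOLLOW(S) ⊇ FIRST(b) = {b}; new: +{b}
  C→C S: FOLLOW(C) ⊇ FIRST(S) = {a,b,c,d}; new: +{b}
  C→C S: FOLLOW(S) ⊇ FOLLOW(C) ⊇ {a,b,c,d}; new: +{a,c,d}
  S→b B: FOLLOW(B) ⊇ FOLLOW(S) ⊇ {$,a,b,c,d}; new: +{$,a,b,c,d}
  FOLLOW[S]={$,a,b,c,d}  FOLLOW[A]={a,b,c,d}  FOLLOW[B]={$,a,b,c,d}  FOLLOW[C]={a,b,c,d}
[2] done
  FOLLOW[S]={$,a,b,c,d}  FOLLOW[A]={a,b,c,d}  FOLLOW[B]={$,a,b,c,d}  FOLLOW[C]={a,b,c,d}

FOLLOW(A) = ["a", "b", "c", "d"]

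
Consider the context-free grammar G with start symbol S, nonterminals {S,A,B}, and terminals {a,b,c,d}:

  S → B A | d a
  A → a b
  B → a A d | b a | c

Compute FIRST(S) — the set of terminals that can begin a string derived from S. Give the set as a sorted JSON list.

FIRST iteration:
[1]
  A via A→a b: +{a}
  B via B→a A d: +{a}
  B via B→b a: +{b}
  B via B→c: +{c}
  S via S→B A: +{a,b,c}
  S via S→d a: +{d}
  FIRST[S]={a,b,c,d}  FIRST[A]={a}  FIRST[B]={a,b,c}
[2] (no change)
  FIRST[S]={a,b,c,d}  FIRST[A]={a}  FIRST[B]={a,b,c}

FIRST(S) = ["a", "b", "c", "d"]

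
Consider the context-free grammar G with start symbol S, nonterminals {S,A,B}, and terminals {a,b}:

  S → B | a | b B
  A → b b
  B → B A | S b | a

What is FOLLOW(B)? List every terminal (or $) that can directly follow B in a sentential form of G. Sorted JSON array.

FIRST iteration:
round 1:
  A via A→b b: +{b}
  B via B→a: +{a}
  S via S→B: +{a}
  S via S→b B: +{b}
  FIRST[S]={a,b}  FIRST[A]={b}  FIRST[B]={a}
round 2:
  B via B→S b: +{b}
  FIRST[S]={a,b}  FIRST[A]={b}  FIRST[B]={a,b}
round 3: done
  FIRST[S]={a,b}  FIRST[A]={b}  FIRST[B]={a,b}

FOLLOW iteration:
initialize: $ ∈ FOLLOW(S)
pass 1:
  B→B A: FOLLOW(B) ⊇ FIRST(A) = {b}; new: +{b}
  B→B A: FOLLOW(A) ⊇ FOLLOW(B) ⊇ {b}; new: +{b}
  B→S b: FOLLOW(S) ⊇ FIRST(b) = {b}; new: +{b}
  S→B: FOLLOW(B) ⊇ FOLLOW(S) ⊇ {$,b}; new: +{$}
  FOLLOW(S)={$,b}  FOLLOW(A)={b}  FOLLOW(B)={$,b}
pass 2:
  B→B A: FOLLOW(A) ⊇ FOLLOW(B) ⊇ {$,b}; new: +{$}
  FOLLOW(S)={$,b}  FOLLOW(A)={$,b}  FOLLOW(B)={$,b}
pass 3: — fixpoint
  FOLLOW(S)={$,b}  FOLLOW(A)={$,b}  FOLLOW(B)={$,b}

FOLLOW(B) = ["$", "b"]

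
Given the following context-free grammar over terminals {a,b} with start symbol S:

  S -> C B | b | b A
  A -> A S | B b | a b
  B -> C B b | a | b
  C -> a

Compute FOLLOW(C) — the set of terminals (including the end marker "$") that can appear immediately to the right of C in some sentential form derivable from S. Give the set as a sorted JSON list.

FIRST iteration:
round 1:
  A via A→a b: +{a}
  B via B→a: +{a}
  B via B→b: +{b}
  C via C→a: +{a}
  S via S→C B: +{a}
  S via S→b: +{b}
  FIRST[S]={a,b}  FIRST[A]={a}  FIRST[B]={a,b}  FIRST[C]={a}
round 2:
  A via A→B b: +{b}
  FIRST[S]={a,b}  FIRST[A]={a,b}  FIRST[B]={a,b}  FIRST[C]={a}
round 3: (stable)
  FIRST[S]={a,b}  FIRST[A]={a,b}  FIRST[B]={a,b}  FIRST[C]={a}

FOLLOW iteration:
seed FOLLOW(S) with $
iter 1:
  A→A S: FOLLOW(A) ⊇ FIRST(S) = {a,b}; new: +{a,b}
  A→A S: FOLLOW(S) ⊇ FOLLOW(A) ⊇ {a,b}; new: +{a,b}
  A→B b: FOLLOW(B) ⊇ FIRST(b) = {b}; new: +{b}
  B→C B b: FOLLOW(C) ⊇ FIRST(B) = {a,b}; new: +{a,b}
  S→C B: FOLLOW(B) ⊇ FOLLOW(S) ⊇ {$,a,b}; new: +{$,a}
  S→b A: FOLLOW(A) ⊇ FOLLOW(S) ⊇ {$,a,b}; new: +{$}
  FOLLOW[S]={$,a,b}  FOLLOW[A]={$,a,b}  FOLLOW[B]={$,a,b}  FOLLOW[C]={a,b}
iter 2: (no change)
  FOLLOW[S]={$,a,b}  FOLLOW[A]={$,a,b}  FOLLOW[B]={$,a,b}  FOLLOW[C]={a,b}

FOLLOW(C) = ["a", "b"]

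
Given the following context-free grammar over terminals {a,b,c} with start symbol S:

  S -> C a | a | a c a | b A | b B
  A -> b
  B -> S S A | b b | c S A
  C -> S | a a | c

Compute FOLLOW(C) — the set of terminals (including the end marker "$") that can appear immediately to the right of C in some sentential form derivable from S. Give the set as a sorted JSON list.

Compute FIRST by fixpoint:
iter 1:
  A via A→b: +{b}
  B via B→b b: +{b}
  B via B→c S A: +{c}
  C via C→a a: +{a}
  C via C→c: +{c}
  S via S→C a: +{a,c}
  S via S→b A: +{b}
  FIRST[S]={a,b,c}  FIRST[A]={b}  FIRST[B]={b,c}  FIRST[C]={a,c}
iter 2:
  B via B→S S A: +{a}
  C via C→S: +{b}
  FIRST[S]={a,b,c}  FIRST[A]={b}  FIRST[B]={a,b,c}  FIRST[C]={a,b,c}
iter 3: (no change)
  FIRST[S]={a,b,c}  FIRST[A]={b}  FIRST[B]={a,b,c}  FIRST[C]={a,b,c}

FOLLOW iteration:
seed FOLLOW(S) with $
round 1:
  B→S S A: FOLLOW(S) ⊇ FIRST(S) = {a,b,c}; new: +{a,b,c}
  S→C a: FOLLOW(C) ⊇ FIRST(a) = {a}; new: +{a}
  S→b A: FOLLOW(A) ⊇ FOLLOW(S) ⊇ {$,a,b,c}; new: +{$,a,b,c}
  S→b B: FOLLOW(B) ⊇ FOLLOW(S) ⊇ {$,a,b,c}; new: +{$,a,b,c}
  FOLLOW(S)={$,a,b,c}  FOLLOW(A)={$,a,b,c}  FOLLOW(B)={$,a,b,c}  FOLLOW(C)={a}
round 2: done
  FOLLOW(S)={$,a,b,c}  FOLLOW(A)={$,a,b,c}  FOLLOW(B)={$,a,b,c}  FOLLOW(C)={a}

FOLLOW(C) = ["a"]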